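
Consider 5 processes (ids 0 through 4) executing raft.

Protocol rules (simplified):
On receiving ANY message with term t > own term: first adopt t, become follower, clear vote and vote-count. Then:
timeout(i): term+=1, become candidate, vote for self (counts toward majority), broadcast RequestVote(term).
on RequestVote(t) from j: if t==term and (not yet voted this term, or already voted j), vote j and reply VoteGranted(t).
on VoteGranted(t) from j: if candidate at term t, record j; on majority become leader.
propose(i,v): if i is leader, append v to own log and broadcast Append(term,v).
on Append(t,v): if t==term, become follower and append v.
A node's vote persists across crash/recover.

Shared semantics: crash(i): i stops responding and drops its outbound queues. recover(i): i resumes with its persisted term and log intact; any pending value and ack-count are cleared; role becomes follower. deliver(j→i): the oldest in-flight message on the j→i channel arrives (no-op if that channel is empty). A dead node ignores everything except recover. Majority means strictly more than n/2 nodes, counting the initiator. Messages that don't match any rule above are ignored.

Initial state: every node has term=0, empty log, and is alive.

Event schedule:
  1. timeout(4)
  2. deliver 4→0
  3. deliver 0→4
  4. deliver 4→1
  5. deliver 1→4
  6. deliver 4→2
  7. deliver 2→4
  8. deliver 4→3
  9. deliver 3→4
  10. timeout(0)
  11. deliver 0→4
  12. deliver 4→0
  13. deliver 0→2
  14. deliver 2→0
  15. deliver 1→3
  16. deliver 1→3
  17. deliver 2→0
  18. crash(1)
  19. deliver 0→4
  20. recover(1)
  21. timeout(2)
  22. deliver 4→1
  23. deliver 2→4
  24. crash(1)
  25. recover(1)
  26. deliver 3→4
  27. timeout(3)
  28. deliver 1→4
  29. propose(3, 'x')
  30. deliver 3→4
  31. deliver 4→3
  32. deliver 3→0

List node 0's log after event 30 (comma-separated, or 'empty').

1. timeout(4):  <4:cand t1 ->
2. deliver 4→0:  <0:foll t1 ->
3. deliver 0→4:  nop
4. deliver 4→1:  <1:foll t1 ->
5. deliver 1→4:  <4:lead t1 ->
6. deliver 4→2:  <2:foll t1 ->
7. deliver 2→4:  nop
8. deliver 4→3:  <3:foll t1 ->
9. deliver 3→4:  nop
10. timeout(0):  <0:cand t2 ->
11. deliver 0→4:  <4:foll t2 ->
12. deliver 4→0:  nop
13. deliver 0→2:  <2:foll t2 ->
14. deliver 2→0:  <0:lead t2 ->
15. deliver 1→3:  nop
16. deliver 1→3:  nop
17. deliver 2→0:  nop
18. crash(1):  <1:✗foll t1 ->
19. deliver 0→4:  nop
20. recover(1):  <1:foll t1 ->
21. timeout(2):  <2:cand t3 ->
22. deliver 4→1:  nop
23. deliver 2→4:  <4:foll t3 ->
24. crash(1):  <1:✗foll t1 ->
25. recover(1):  <1:foll t1 ->
26. deliver 3→4:  nop
27. timeout(3):  <3:cand t2 ->
28. deliver 1→4:  nop
29. propose(3,'x'):  nop
30. deliver 3→4:  nop

empty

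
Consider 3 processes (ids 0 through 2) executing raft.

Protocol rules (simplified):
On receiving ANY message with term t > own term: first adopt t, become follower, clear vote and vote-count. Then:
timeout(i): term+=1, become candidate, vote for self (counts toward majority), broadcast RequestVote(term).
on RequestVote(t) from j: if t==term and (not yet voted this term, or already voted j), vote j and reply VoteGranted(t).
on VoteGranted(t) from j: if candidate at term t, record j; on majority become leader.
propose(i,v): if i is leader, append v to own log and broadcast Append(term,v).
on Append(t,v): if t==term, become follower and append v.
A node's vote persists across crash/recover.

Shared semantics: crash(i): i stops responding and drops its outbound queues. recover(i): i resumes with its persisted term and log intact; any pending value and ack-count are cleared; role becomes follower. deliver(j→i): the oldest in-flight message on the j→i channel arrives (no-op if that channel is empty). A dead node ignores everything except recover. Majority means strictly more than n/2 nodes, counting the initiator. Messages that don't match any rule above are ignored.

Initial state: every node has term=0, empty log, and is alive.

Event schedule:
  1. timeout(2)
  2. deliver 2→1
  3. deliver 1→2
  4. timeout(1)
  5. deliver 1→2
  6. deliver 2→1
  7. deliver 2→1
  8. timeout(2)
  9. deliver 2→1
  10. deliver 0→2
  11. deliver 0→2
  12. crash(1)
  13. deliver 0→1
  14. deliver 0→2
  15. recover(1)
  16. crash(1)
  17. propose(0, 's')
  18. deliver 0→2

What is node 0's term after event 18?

1. timeout(2):  <2:cand t1 ->
2. deliver 2→1:  <1:foll t1 ->
3. deliver 1→2:  <2:lead t1 ->
4. timeout(1):  <1:cand t2 ->
5. deliver 1→2:  <2:foll t2 ->
6. deliver 2→1:  <1:lead t2 ->
7. deliver 2→1:  nop
8. timeout(2):  <2:cand t3 ->
9. deliver 2→1:  <1:foll t3 ->
10. deliver 0→2:  nop
11. deliver 0→2:  nop
12. crash(1):  <1:✗foll t3 ->
13. deliver 0→1:  nop
14. deliver 0→2:  nop
15. recover(1):  <1:foll t3 ->
16. crash(1):  <1:✗foll t3 ->
17. propose(0,'s'):  nop
18. deliver 0→2:  nop

0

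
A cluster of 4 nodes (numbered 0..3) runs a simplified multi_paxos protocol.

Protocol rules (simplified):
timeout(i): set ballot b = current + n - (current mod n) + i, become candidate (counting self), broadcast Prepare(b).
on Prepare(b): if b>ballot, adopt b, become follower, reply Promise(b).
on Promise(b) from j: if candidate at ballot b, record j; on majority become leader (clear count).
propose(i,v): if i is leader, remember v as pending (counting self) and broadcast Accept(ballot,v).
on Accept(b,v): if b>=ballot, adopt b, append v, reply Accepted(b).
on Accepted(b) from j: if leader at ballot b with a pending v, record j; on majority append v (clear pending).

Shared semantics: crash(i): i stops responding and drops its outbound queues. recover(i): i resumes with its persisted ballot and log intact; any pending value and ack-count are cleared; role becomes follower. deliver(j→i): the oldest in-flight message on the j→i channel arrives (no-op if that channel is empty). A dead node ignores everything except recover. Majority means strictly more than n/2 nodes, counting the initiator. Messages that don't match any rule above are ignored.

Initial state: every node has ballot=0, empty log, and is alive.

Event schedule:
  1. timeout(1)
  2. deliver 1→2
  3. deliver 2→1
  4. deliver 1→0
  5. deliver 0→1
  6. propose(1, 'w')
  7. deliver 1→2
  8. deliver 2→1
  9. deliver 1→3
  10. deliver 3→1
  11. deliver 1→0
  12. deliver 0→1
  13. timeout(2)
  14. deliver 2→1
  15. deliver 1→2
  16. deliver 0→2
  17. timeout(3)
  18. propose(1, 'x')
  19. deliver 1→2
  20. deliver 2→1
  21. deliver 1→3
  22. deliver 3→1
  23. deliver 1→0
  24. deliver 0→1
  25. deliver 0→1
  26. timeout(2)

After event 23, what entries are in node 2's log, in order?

w

after 1 — timeout(1): n1:cand/b5/[-]
after 2 — deliver 1→2: n2:foll/b5/[-]
after 3 — deliver 2→1: ·
after 4 — deliver 1→0: n0:foll/b5/[-]
after 5 — deliver 0→1: n1:lead/b5/[-]
after 6 — propose(1,'w'): ·
after 7 — deliver 1→2: n2:foll/b5/[w]
after 8 — deliver 2→1: ·
after 9 — deliver 1→3: n3:foll/b5/[-]
after 10 — deliver 3→1: ·
after 11 — deliver 1→0: n0:foll/b5/[w]
after 12 — deliver 0→1: n1:lead/b5/[w]
after 13 — timeout(2): n2:cand/b10/[w]
after 14 — deliver 2→1: n1:foll/b10/[w]
after 15 — deliver 1→2: ·
after 16 — deliver 0→2: ·
after 17 — timeout(3): n3:cand/b11/[-]
after 18 — propose(1,'x'): ·
after 19 — deliver 1→2: ·
after 20 — deliver 2→1: ·
after 21 — deliver 1→3: ·
after 22 — deliver 3→1: n1:foll/b11/[w]
after 23 — deliver 1→0: ·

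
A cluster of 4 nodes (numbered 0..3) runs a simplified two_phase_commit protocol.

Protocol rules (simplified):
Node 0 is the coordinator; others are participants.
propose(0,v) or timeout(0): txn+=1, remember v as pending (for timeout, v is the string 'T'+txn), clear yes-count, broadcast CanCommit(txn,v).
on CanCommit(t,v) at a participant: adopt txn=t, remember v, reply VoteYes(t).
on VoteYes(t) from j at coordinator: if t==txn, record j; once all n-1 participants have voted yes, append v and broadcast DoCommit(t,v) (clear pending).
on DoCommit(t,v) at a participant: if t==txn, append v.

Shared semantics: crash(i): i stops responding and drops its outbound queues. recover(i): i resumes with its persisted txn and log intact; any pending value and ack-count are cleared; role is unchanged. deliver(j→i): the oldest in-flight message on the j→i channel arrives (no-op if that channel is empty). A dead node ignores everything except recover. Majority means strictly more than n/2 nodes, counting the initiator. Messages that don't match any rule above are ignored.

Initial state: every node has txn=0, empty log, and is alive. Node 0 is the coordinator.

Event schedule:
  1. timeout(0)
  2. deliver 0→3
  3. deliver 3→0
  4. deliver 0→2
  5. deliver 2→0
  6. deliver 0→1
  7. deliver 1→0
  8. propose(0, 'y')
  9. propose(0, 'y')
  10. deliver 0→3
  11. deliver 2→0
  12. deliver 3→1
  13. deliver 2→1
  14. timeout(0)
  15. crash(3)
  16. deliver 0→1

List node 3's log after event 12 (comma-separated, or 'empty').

T1

step 1 timeout(0): 0={coor,t=1,log=-}
step 2 deliver 0→3: 3={part,t=1,log=-}
step 3 deliver 3→0: —
step 4 deliver 0→2: 2={part,t=1,log=-}
step 5 deliver 2→0: —
step 6 deliver 0→1: 1={part,t=1,log=-}
step 7 deliver 1→0: 0={coor,t=1,log=T1}
step 8 propose(0,'y'): 0={coor,t=2,log=T1}
step 9 propose(0,'y'): 0={coor,t=3,log=T1}
step 10 deliver 0→3: 3={part,t=1,log=T1}
step 11 deliver 2→0: —
step 12 deliver 3→1: —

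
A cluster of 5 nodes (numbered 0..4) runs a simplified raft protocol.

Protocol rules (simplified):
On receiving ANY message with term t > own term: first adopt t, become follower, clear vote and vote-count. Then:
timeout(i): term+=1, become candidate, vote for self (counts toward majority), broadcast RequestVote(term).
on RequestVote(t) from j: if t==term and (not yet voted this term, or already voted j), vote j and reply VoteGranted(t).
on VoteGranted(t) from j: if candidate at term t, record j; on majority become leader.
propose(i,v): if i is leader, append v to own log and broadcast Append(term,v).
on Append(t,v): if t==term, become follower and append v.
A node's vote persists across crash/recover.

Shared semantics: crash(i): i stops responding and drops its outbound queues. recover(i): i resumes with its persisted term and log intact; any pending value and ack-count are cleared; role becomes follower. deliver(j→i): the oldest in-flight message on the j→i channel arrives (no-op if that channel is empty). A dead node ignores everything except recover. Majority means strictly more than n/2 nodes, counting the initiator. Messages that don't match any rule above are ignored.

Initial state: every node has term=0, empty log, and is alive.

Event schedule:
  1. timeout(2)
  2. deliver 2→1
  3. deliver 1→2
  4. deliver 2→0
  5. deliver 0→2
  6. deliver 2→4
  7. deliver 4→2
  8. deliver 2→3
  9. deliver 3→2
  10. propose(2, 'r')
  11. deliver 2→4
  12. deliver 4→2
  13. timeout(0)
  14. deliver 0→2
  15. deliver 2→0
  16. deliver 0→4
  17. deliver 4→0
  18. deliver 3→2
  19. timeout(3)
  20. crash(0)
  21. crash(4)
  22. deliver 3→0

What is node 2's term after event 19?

after 1 — timeout(2): n2:cand/t1/[-]
after 2 — deliver 2→1: n1:foll/t1/[-]
after 3 — deliver 1→2: ·
after 4 — deliver 2→0: n0:foll/t1/[-]
after 5 — deliver 0→2: n2:lead/t1/[-]
after 6 — deliver 2→4: n4:foll/t1/[-]
after 7 — deliver 4→2: ·
after 8 — deliver 2→3: n3:foll/t1/[-]
after 9 — deliver 3→2: ·
after 10 — propose(2,'r'): n2:lead/t1/[r]
after 11 — deliver 2→4: n4:foll/t1/[r]
after 12 — deliver 4→2: ·
after 13 — timeout(0): n0:cand/t2/[-]
after 14 — deliver 0→2: n2:foll/t2/[r]
after 15 — deliver 2→0: ·
after 16 — deliver 0→4: n4:foll/t2/[r]
after 17 — deliver 4→0: ·
after 18 — deliver 3→2: ·
after 19 — timeout(3): n3:cand/t2/[-]

2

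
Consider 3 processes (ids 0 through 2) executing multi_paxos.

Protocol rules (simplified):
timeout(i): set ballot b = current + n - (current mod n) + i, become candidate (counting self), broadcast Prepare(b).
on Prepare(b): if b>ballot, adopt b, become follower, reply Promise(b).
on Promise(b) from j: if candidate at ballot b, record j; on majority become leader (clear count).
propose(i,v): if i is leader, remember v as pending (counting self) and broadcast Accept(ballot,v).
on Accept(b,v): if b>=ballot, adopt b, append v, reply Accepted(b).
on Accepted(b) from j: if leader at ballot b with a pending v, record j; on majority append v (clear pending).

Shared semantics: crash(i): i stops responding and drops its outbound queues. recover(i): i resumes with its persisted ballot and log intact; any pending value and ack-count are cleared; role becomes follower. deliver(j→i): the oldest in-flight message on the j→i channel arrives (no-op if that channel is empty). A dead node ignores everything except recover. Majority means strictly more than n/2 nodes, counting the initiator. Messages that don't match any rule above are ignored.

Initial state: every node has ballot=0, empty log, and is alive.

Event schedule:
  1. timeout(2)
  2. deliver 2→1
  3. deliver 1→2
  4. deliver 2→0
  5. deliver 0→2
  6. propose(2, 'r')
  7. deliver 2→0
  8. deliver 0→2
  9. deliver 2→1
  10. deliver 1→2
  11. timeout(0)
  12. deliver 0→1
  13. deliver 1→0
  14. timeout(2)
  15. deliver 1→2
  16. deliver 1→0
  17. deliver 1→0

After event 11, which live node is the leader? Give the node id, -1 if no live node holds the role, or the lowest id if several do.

step 1 timeout(2): 2={cand,b=5,log=-}
step 2 deliver 2→1: 1={foll,b=5,log=-}
step 3 deliver 1→2: 2={lead,b=5,log=-}
step 4 deliver 2→0: 0={foll,b=5,log=-}
step 5 deliver 0→2: —
step 6 propose(2,'r'): —
step 7 deliver 2→0: 0={foll,b=5,log=r}
step 8 deliver 0→2: 2={lead,b=5,log=r}
step 9 deliver 2→1: 1={foll,b=5,log=r}
step 10 deliver 1→2: —
step 11 timeout(0): 0={cand,b=6,log=r}

2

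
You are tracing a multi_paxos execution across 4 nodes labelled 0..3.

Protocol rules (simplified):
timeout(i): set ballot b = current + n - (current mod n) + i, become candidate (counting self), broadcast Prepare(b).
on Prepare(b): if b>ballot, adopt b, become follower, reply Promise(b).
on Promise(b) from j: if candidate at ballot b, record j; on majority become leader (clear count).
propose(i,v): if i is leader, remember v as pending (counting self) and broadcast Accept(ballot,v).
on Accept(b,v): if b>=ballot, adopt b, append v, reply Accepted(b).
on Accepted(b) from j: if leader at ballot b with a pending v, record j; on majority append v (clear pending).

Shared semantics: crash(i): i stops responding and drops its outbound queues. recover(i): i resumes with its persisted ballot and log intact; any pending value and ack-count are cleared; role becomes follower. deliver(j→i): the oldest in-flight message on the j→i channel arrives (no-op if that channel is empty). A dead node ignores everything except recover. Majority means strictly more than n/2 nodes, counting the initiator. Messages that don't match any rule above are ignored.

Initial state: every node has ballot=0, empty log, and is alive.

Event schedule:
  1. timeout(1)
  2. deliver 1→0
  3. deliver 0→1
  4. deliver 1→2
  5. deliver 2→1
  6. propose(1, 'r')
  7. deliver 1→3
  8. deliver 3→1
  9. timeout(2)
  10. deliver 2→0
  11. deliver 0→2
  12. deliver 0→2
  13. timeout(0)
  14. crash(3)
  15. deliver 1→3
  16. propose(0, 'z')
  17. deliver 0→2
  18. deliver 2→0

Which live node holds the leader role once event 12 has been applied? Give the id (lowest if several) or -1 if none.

1

[1] timeout(1) → N1(cand b5 [-])
[2] deliver 1→0 → N0(foll b5 [-])
[3] deliver 0→1 → ∅
[4] deliver 1→2 → N2(foll b5 [-])
[5] deliver 2→1 → N1(lead b5 [-])
[6] propose(1,'r') → ∅
[7] deliver 1→3 → N3(foll b5 [-])
[8] deliver 3→1 → ∅
[9] timeout(2) → N2(cand b10 [-])
[10] deliver 2→0 → N0(foll b10 [-])
[11] deliver 0→2 → ∅
[12] deliver 0→2 → ∅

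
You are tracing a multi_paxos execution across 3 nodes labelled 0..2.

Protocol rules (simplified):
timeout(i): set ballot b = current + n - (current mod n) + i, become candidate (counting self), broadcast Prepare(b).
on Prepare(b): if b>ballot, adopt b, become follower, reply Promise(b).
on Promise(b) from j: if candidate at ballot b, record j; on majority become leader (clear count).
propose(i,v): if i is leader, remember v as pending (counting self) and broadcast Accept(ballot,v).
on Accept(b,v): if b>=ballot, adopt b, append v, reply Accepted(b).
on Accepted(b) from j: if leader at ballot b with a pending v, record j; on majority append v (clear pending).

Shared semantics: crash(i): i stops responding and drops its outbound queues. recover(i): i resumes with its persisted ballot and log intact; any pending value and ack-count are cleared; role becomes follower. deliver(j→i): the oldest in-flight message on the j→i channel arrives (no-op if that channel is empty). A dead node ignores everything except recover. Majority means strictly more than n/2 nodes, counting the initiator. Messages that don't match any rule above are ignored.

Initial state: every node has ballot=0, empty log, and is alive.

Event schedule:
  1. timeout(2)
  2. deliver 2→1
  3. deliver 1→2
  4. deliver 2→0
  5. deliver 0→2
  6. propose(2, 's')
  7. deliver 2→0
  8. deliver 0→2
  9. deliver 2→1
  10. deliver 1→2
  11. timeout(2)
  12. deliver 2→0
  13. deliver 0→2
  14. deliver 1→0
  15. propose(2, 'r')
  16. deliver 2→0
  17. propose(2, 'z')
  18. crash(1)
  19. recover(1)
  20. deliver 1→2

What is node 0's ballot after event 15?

1. timeout(2):  <2:cand b5 ->
2. deliver 2→1:  <1:foll b5 ->
3. deliver 1→2:  <2:lead b5 ->
4. deliver 2→0:  <0:foll b5 ->
5. deliver 0→2:  nop
6. propose(2,'s'):  nop
7. deliver 2→0:  <0:foll b5 s>
8. deliver 0→2:  <2:lead b5 s>
9. deliver 2→1:  <1:foll b5 s>
10. deliver 1→2:  nop
11. timeout(2):  <2:cand b8 s>
12. deliver 2→0:  <0:foll b8 s>
13. deliver 0→2:  <2:lead b8 s>
14. deliver 1→0:  nop
15. propose(2,'r'):  nop

8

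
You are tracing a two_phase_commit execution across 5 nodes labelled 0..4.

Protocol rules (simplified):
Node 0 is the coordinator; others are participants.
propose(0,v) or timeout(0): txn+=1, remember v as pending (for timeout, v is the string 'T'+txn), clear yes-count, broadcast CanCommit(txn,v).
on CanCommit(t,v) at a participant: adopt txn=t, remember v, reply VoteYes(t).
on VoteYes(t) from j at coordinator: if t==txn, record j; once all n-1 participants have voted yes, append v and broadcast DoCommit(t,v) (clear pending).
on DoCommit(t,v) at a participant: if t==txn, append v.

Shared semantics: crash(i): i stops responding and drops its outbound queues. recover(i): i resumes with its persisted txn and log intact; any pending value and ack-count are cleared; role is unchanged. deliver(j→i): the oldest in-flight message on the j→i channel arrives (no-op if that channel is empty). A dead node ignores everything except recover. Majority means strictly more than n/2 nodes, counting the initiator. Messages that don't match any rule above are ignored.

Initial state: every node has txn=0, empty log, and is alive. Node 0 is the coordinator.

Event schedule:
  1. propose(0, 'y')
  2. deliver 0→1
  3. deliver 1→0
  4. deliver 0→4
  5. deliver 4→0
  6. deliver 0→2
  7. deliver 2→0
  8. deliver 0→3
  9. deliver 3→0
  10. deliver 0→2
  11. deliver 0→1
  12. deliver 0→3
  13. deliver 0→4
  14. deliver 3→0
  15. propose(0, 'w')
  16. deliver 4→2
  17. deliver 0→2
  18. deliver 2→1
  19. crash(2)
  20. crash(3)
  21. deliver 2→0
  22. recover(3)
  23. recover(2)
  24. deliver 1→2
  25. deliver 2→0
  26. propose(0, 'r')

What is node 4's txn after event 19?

1

e1 propose(0,'y'): 0[coor,t=1,-]
e2 deliver 0→1: 1[part,t=1,-]
e3 deliver 1→0: ·
e4 deliver 0→4: 4[part,t=1,-]
e5 deliver 4→0: ·
e6 deliver 0→2: 2[part,t=1,-]
e7 deliver 2→0: ·
e8 deliver 0→3: 3[part,t=1,-]
e9 deliver 3→0: 0[coor,t=1,y]
e10 deliver 0→2: 2[part,t=1,y]
e11 deliver 0→1: 1[part,t=1,y]
e12 deliver 0→3: 3[part,t=1,y]
e13 deliver 0→4: 4[part,t=1,y]
e14 deliver 3→0: ·
e15 propose(0,'w'): 0[coor,t=2,y]
e16 deliver 4→2: ·
e17 deliver 0→2: 2[part,t=2,y]
e18 deliver 2→1: ·
e19 crash(2): 2[✗part,t=2,y]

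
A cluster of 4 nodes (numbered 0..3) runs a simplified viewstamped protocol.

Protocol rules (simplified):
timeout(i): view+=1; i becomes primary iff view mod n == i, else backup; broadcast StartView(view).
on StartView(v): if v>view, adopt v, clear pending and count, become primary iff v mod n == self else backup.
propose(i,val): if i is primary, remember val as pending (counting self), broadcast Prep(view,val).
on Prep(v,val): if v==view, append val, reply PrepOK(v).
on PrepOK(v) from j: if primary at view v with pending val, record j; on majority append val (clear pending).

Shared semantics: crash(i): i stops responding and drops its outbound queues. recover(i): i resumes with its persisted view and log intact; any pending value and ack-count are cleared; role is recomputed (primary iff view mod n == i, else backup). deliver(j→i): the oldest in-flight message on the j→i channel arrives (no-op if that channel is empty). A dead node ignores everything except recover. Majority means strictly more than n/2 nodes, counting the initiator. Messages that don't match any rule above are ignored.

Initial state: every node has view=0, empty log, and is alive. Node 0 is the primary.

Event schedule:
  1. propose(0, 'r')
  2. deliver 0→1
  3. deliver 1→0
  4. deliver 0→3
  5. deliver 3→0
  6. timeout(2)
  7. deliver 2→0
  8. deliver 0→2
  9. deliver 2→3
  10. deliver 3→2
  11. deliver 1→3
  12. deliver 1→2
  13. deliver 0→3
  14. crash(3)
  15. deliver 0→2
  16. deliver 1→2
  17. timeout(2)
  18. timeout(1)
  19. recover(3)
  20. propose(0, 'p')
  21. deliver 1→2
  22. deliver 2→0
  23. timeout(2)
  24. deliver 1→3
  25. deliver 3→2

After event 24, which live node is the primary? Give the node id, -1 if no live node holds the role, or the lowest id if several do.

1

step 1 propose(0,'r'): —
step 2 deliver 0→1: 1={back,v=0,log=r}
step 3 deliver 1→0: —
step 4 deliver 0→3: 3={back,v=0,log=r}
step 5 deliver 3→0: 0={prim,v=0,log=r}
step 6 timeout(2): 2={back,v=1,log=-}
step 7 deliver 2→0: 0={back,v=1,log=r}
step 8 deliver 0→2: —
step 9 deliver 2→3: 3={back,v=1,log=r}
step 10 deliver 3→2: —
step 11 deliver 1→3: —
step 12 deliver 1→2: —
step 13 deliver 0→3: —
step 14 crash(3): 3={✗back,v=1,log=r}
step 15 deliver 0→2: —
step 16 deliver 1→2: —
step 17 timeout(2): 2={prim,v=2,log=-}
step 18 timeout(1): 1={prim,v=1,log=r}
step 19 recover(3): 3={back,v=1,log=r}
step 20 propose(0,'p'): —
step 21 deliver 1→2: —
step 22 deliver 2→0: 0={back,v=2,log=r}
step 23 timeout(2): 2={back,v=3,log=-}
step 24 deliver 1→3: —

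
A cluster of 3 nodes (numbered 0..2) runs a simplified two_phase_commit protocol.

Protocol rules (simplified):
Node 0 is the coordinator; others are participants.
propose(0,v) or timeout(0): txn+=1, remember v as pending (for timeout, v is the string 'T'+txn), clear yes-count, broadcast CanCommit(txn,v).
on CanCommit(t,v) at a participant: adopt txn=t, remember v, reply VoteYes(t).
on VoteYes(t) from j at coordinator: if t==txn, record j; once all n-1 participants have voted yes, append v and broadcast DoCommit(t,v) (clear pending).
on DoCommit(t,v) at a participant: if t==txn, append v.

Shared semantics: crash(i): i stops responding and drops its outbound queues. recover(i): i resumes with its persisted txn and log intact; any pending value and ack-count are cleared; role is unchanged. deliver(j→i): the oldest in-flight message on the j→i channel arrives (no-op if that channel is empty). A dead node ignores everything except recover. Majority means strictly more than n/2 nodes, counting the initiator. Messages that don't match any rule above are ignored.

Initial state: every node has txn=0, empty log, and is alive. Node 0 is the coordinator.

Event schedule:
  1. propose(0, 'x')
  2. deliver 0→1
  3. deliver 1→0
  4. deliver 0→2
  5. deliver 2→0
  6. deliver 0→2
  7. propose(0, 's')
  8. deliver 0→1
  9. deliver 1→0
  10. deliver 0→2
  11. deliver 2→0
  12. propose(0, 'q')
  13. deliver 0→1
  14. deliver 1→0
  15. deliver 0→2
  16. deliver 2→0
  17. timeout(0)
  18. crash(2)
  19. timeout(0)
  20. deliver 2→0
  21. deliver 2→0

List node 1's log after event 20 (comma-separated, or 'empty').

x

e1 propose(0,'x'): 0[coor,t=1,-]
e2 deliver 0→1: 1[part,t=1,-]
e3 deliver 1→0: ·
e4 deliver 0→2: 2[part,t=1,-]
e5 deliver 2→0: 0[coor,t=1,x]
e6 deliver 0→2: 2[part,t=1,x]
e7 propose(0,'s'): 0[coor,t=2,x]
e8 deliver 0→1: 1[part,t=1,x]
e9 deliver 1→0: ·
e10 deliver 0→2: 2[part,t=2,x]
e11 deliver 2→0: ·
e12 propose(0,'q'): 0[coor,t=3,x]
e13 deliver 0→1: 1[part,t=2,x]
e14 deliver 1→0: ·
e15 deliver 0→2: 2[part,t=3,x]
e16 deliver 2→0: ·
e17 timeout(0): 0[coor,t=4,x]
e18 crash(2): 2[✗part,t=3,x]
e19 timeout(0): 0[coor,t=5,x]
e20 deliver 2→0: ·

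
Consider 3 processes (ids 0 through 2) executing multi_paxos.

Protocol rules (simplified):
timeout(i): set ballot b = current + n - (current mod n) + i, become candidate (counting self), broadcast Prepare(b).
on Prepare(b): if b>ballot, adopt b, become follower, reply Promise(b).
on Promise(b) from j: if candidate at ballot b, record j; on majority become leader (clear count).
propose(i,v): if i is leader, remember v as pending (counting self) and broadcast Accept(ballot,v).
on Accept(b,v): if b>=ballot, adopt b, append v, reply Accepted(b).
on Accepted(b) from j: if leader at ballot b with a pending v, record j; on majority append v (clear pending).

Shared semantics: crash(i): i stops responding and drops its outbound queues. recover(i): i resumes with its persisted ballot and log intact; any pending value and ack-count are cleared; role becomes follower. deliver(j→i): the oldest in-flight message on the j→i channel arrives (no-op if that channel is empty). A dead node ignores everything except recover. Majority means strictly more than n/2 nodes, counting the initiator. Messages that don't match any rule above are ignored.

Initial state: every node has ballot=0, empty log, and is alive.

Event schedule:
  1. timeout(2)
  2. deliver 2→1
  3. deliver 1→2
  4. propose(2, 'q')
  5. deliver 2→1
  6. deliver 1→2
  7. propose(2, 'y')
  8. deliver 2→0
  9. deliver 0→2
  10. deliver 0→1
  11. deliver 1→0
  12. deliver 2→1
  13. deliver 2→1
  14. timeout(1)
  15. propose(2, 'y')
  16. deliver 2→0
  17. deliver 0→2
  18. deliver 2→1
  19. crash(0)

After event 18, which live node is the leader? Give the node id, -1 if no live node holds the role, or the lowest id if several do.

step 1 timeout(2): 2={cand,b=5,log=-}
step 2 deliver 2→1: 1={foll,b=5,log=-}
step 3 deliver 1→2: 2={lead,b=5,log=-}
step 4 propose(2,'q'): —
step 5 deliver 2→1: 1={foll,b=5,log=q}
step 6 deliver 1→2: 2={lead,b=5,log=q}
step 7 propose(2,'y'): —
step 8 deliver 2→0: 0={foll,b=5,log=-}
step 9 deliver 0→2: —
step 10 deliver 0→1: —
step 11 deliver 1→0: —
step 12 deliver 2→1: 1={foll,b=5,log=q,y}
step 13 deliver 2→1: —
step 14 timeout(1): 1={cand,b=7,log=q,y}
step 15 propose(2,'y'): —
step 16 deliver 2→0: 0={foll,b=5,log=q}
step 17 deliver 0→2: 2={lead,b=5,log=q,y}
step 18 deliver 2→1: —

2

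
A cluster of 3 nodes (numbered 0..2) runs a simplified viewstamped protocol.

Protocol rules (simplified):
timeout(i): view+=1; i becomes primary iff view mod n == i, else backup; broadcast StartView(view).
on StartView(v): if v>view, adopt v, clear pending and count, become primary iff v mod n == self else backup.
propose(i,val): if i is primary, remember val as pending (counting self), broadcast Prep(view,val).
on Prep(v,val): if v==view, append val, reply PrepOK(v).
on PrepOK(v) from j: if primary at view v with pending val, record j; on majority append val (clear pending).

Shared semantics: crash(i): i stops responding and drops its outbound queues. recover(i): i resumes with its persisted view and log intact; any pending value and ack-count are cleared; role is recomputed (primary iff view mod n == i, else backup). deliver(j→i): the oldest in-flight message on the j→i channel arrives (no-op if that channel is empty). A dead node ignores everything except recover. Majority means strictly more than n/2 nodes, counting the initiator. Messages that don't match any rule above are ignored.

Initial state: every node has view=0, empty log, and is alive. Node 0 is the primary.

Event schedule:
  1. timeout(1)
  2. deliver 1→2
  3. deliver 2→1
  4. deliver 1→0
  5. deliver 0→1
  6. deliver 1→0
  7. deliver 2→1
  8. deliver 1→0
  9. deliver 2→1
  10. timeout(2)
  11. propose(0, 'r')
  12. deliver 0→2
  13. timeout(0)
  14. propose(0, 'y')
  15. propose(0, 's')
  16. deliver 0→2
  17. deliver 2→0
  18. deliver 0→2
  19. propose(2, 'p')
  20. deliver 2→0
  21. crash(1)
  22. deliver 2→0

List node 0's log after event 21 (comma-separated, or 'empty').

p

step 1 timeout(1): 1={prim,v=1,log=-}
step 2 deliver 1→2: 2={back,v=1,log=-}
step 3 deliver 2→1: —
step 4 deliver 1→0: 0={back,v=1,log=-}
step 5 deliver 0→1: —
step 6 deliver 1→0: —
step 7 deliver 2→1: —
step 8 deliver 1→0: —
step 9 deliver 2→1: —
step 10 timeout(2): 2={prim,v=2,log=-}
step 11 propose(0,'r'): —
step 12 deliver 0→2: —
step 13 timeout(0): 0={back,v=2,log=-}
step 14 propose(0,'y'): —
step 15 propose(0,'s'): —
step 16 deliver 0→2: —
step 17 deliver 2→0: —
step 18 deliver 0→2: —
step 19 propose(2,'p'): —
step 20 deliver 2→0: 0={back,v=2,log=p}
step 21 crash(1): 1={✗prim,v=1,log=-}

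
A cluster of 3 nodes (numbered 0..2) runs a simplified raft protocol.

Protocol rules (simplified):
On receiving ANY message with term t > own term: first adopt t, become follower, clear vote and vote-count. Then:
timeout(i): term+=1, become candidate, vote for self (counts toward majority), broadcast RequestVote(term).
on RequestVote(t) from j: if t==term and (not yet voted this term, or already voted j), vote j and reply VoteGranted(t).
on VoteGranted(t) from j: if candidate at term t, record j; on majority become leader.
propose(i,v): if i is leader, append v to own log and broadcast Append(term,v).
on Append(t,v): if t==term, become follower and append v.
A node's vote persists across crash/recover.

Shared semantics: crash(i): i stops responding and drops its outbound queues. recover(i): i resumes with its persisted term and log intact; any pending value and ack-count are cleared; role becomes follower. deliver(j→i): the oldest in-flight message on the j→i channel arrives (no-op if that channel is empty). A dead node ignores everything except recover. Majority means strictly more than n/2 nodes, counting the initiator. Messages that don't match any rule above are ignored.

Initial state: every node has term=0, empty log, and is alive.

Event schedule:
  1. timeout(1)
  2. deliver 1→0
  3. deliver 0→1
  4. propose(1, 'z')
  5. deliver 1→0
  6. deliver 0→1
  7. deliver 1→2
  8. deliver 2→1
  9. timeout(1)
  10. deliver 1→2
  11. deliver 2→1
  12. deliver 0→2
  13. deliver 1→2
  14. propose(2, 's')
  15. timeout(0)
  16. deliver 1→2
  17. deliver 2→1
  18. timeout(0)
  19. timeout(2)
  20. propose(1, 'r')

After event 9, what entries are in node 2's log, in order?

empty

[1] timeout(1) → N1(cand t1 [-])
[2] deliver 1→0 → N0(foll t1 [-])
[3] deliver 0→1 → N1(lead t1 [-])
[4] propose(1,'z') → N1(lead t1 [z])
[5] deliver 1→0 → N0(foll t1 [z])
[6] deliver 0→1 → ∅
[7] deliver 1→2 → N2(foll t1 [-])
[8] deliver 2→1 → ∅
[9] timeout(1) → N1(cand t2 [z])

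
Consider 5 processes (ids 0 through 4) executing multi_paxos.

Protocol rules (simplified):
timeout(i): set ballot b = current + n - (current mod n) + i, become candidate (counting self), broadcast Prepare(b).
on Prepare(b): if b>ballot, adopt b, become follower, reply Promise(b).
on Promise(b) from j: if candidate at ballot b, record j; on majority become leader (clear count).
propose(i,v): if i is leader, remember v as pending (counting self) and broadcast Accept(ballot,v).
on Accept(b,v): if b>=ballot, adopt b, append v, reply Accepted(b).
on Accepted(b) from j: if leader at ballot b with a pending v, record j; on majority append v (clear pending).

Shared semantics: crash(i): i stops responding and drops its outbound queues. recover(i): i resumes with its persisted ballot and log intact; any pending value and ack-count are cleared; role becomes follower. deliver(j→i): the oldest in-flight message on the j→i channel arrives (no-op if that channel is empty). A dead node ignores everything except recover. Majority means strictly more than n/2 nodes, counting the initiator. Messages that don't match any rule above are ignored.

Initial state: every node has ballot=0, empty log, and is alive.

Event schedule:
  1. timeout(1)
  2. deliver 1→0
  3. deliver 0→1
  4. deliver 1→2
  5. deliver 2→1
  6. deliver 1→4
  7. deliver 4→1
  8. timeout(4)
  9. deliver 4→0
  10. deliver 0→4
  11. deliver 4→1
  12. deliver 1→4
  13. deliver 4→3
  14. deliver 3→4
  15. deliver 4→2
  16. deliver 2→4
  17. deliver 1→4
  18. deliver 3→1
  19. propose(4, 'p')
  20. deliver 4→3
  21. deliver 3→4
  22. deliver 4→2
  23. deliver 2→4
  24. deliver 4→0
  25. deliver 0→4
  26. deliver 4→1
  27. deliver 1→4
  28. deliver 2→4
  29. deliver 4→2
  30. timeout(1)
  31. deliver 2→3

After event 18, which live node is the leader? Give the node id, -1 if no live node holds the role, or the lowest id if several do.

step 1 timeout(1): 1={cand,b=6,log=-}
step 2 deliver 1→0: 0={foll,b=6,log=-}
step 3 deliver 0→1: —
step 4 deliver 1→2: 2={foll,b=6,log=-}
step 5 deliver 2→1: 1={lead,b=6,log=-}
step 6 deliver 1→4: 4={foll,b=6,log=-}
step 7 deliver 4→1: —
step 8 timeout(4): 4={cand,b=14,log=-}
step 9 deliver 4→0: 0={foll,b=14,log=-}
step 10 deliver 0→4: —
step 11 deliver 4→1: 1={foll,b=14,log=-}
step 12 deliver 1→4: 4={lead,b=14,log=-}
step 13 deliver 4→3: 3={foll,b=14,log=-}
step 14 deliver 3→4: —
step 15 deliver 4→2: 2={foll,b=14,log=-}
step 16 deliver 2→4: —
step 17 deliver 1→4: —
step 18 deliver 3→1: —

4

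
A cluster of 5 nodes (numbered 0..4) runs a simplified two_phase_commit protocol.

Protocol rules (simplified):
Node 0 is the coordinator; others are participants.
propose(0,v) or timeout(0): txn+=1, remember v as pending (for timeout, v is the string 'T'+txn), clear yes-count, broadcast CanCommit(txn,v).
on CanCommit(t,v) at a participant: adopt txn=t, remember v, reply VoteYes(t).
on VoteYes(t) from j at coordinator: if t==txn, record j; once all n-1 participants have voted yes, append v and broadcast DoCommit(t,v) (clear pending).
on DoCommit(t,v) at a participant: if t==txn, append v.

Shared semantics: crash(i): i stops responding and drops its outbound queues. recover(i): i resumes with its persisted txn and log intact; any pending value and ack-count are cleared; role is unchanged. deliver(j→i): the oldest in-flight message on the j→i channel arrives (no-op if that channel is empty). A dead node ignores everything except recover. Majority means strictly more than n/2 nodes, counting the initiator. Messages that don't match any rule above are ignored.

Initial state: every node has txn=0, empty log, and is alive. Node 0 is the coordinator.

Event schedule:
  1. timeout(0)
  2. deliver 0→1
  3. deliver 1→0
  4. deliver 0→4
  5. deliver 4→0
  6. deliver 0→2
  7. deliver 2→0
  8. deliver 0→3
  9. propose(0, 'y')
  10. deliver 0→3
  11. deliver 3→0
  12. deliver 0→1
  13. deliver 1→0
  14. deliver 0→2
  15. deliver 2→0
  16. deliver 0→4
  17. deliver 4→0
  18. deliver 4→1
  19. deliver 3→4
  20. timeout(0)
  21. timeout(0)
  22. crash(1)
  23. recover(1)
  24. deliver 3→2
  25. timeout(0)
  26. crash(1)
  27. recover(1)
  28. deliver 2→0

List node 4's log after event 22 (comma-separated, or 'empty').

e1 timeout(0): 0[coor,t=1,-]
e2 deliver 0→1: 1[part,t=1,-]
e3 deliver 1→0: ·
e4 deliver 0→4: 4[part,t=1,-]
e5 deliver 4→0: ·
e6 deliver 0→2: 2[part,t=1,-]
e7 deliver 2→0: ·
e8 deliver 0→3: 3[part,t=1,-]
e9 propose(0,'y'): 0[coor,t=2,-]
e10 deliver 0→3: 3[part,t=2,-]
e11 deliver 3→0: ·
e12 deliver 0→1: 1[part,t=2,-]
e13 deliver 1→0: ·
e14 deliver 0→2: 2[part,t=2,-]
e15 deliver 2→0: ·
e16 deliver 0→4: 4[part,t=2,-]
e17 deliver 4→0: ·
e18 deliver 4→1: ·
e19 deliver 3→4: ·
e20 timeout(0): 0[coor,t=3,-]
e21 timeout(0): 0[coor,t=4,-]
e22 crash(1): 1[✗part,t=2,-]

empty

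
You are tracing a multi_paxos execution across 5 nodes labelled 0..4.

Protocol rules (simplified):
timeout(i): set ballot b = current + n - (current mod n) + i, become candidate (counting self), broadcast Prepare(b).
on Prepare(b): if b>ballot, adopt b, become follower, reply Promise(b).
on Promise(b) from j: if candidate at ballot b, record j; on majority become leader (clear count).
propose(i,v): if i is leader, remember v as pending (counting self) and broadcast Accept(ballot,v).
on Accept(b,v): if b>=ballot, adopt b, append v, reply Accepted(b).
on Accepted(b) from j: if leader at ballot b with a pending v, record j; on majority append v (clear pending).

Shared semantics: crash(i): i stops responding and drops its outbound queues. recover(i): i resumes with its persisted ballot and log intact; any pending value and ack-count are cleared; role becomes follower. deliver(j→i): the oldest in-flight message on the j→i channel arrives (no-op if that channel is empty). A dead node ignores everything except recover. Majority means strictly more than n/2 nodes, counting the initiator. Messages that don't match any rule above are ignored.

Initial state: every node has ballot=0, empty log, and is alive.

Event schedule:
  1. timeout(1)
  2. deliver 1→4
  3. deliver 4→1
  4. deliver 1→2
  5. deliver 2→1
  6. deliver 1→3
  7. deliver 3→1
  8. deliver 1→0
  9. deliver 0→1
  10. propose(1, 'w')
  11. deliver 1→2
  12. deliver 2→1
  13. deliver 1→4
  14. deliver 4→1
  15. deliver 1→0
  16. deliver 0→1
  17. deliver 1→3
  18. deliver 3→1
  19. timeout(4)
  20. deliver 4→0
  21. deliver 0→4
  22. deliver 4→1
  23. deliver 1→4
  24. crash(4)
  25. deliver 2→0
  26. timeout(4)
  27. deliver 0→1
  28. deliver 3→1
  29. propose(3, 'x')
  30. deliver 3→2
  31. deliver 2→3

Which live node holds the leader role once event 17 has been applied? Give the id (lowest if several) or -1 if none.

step 1 timeout(1): 1={cand,b=6,log=-}
step 2 deliver 1→4: 4={foll,b=6,log=-}
step 3 deliver 4→1: —
step 4 deliver 1→2: 2={foll,b=6,log=-}
step 5 deliver 2→1: 1={lead,b=6,log=-}
step 6 deliver 1→3: 3={foll,b=6,log=-}
step 7 deliver 3→1: —
step 8 deliver 1→0: 0={foll,b=6,log=-}
step 9 deliver 0→1: —
step 10 propose(1,'w'): —
step 11 deliver 1→2: 2={foll,b=6,log=w}
step 12 deliver 2→1: —
step 13 deliver 1→4: 4={foll,b=6,log=w}
step 14 deliver 4→1: 1={lead,b=6,log=w}
step 15 deliver 1→0: 0={foll,b=6,log=w}
step 16 deliver 0→1: —
step 17 deliver 1→3: 3={foll,b=6,log=w}

1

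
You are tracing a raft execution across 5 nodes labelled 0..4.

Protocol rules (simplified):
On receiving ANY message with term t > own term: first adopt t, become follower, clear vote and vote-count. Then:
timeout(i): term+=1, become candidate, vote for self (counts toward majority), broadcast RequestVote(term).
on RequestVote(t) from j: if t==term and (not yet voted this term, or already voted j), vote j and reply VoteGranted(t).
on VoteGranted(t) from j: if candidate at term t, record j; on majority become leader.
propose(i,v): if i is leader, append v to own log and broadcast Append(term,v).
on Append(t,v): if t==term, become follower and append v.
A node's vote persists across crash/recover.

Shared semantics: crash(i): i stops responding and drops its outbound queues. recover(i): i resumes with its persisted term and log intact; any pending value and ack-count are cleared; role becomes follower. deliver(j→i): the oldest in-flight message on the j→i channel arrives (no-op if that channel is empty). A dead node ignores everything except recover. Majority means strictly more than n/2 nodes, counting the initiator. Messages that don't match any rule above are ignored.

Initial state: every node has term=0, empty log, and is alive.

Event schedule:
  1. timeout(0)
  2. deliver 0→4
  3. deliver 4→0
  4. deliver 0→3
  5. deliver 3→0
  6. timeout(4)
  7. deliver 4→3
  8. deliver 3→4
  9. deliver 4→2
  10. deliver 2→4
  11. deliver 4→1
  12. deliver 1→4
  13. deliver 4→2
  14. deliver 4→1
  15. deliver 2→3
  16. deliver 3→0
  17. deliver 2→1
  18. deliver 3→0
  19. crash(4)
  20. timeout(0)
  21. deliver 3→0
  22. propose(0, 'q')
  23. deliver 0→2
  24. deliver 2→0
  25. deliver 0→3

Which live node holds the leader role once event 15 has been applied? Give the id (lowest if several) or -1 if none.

e1 timeout(0): 0[cand,t=1,-]
e2 deliver 0→4: 4[foll,t=1,-]
e3 deliver 4→0: ·
e4 deliver 0→3: 3[foll,t=1,-]
e5 deliver 3→0: 0[lead,t=1,-]
e6 timeout(4): 4[cand,t=2,-]
e7 deliver 4→3: 3[foll,t=2,-]
e8 deliver 3→4: ·
e9 deliver 4→2: 2[foll,t=2,-]
e10 deliver 2→4: 4[lead,t=2,-]
e11 deliver 4→1: 1[foll,t=2,-]
e12 deliver 1→4: ·
e13 deliver 4→2: ·
e14 deliver 4→1: ·
e15 deliver 2→3: ·

0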